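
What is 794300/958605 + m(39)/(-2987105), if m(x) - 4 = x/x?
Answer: 94906108339/114538151541 ≈ 0.82860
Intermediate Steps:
m(x) = 5 (m(x) = 4 + x/x = 4 + 1 = 5)
794300/958605 + m(39)/(-2987105) = 794300/958605 + 5/(-2987105) = 794300*(1/958605) + 5*(-1/2987105) = 158860/191721 - 1/597421 = 94906108339/114538151541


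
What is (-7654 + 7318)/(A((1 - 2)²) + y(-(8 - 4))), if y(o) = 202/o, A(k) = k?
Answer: 224/33 ≈ 6.7879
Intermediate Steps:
(-7654 + 7318)/(A((1 - 2)²) + y(-(8 - 4))) = (-7654 + 7318)/((1 - 2)² + 202/((-(8 - 4)))) = -336/((-1)² + 202/((-1*4))) = -336/(1 + 202/(-4)) = -336/(1 + 202*(-¼)) = -336/(1 - 101/2) = -336/(-99/2) = -336*(-2/99) = 224/33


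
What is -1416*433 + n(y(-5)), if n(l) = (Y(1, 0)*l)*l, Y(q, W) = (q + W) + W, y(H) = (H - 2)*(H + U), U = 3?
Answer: -612932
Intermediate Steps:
y(H) = (-2 + H)*(3 + H) (y(H) = (H - 2)*(H + 3) = (-2 + H)*(3 + H))
Y(q, W) = q + 2*W (Y(q, W) = (W + q) + W = q + 2*W)
n(l) = l² (n(l) = ((1 + 2*0)*l)*l = ((1 + 0)*l)*l = (1*l)*l = l*l = l²)
-1416*433 + n(y(-5)) = -1416*433 + (-6 - 5 + (-5)²)² = -613128 + (-6 - 5 + 25)² = -613128 + 14² = -613128 + 196 = -612932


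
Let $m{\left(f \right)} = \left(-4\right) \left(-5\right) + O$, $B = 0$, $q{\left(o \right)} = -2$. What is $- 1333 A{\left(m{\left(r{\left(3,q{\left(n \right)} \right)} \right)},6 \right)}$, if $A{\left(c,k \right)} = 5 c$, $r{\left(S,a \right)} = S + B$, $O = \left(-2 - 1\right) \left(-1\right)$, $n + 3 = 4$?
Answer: $-153295$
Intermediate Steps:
$n = 1$ ($n = -3 + 4 = 1$)
$O = 3$ ($O = \left(-3\right) \left(-1\right) = 3$)
$r{\left(S,a \right)} = S$ ($r{\left(S,a \right)} = S + 0 = S$)
$m{\left(f \right)} = 23$ ($m{\left(f \right)} = \left(-4\right) \left(-5\right) + 3 = 20 + 3 = 23$)
$- 1333 A{\left(m{\left(r{\left(3,q{\left(n \right)} \right)} \right)},6 \right)} = - 1333 \cdot 5 \cdot 23 = \left(-1333\right) 115 = -153295$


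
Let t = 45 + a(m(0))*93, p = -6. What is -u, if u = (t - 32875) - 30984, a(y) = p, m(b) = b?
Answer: 64372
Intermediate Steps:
a(y) = -6
t = -513 (t = 45 - 6*93 = 45 - 558 = -513)
u = -64372 (u = (-513 - 32875) - 30984 = -33388 - 30984 = -64372)
-u = -1*(-64372) = 64372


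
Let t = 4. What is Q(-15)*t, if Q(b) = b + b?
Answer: -120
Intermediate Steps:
Q(b) = 2*b
Q(-15)*t = (2*(-15))*4 = -30*4 = -120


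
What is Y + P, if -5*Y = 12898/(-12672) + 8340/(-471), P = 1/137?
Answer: 2556814261/681405120 ≈ 3.7523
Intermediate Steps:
P = 1/137 ≈ 0.0072993
Y = 18626573/4973760 (Y = -(12898/(-12672) + 8340/(-471))/5 = -(12898*(-1/12672) + 8340*(-1/471))/5 = -(-6449/6336 - 2780/157)/5 = -⅕*(-18626573/994752) = 18626573/4973760 ≈ 3.7450)
Y + P = 18626573/4973760 + 1/137 = 2556814261/681405120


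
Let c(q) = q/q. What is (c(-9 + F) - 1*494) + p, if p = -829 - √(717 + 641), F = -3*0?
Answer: -1322 - √1358 ≈ -1358.9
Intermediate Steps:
F = 0
c(q) = 1
p = -829 - √1358 ≈ -865.85
(c(-9 + F) - 1*494) + p = (1 - 1*494) + (-829 - √1358) = (1 - 494) + (-829 - √1358) = -493 + (-829 - √1358) = -1322 - √1358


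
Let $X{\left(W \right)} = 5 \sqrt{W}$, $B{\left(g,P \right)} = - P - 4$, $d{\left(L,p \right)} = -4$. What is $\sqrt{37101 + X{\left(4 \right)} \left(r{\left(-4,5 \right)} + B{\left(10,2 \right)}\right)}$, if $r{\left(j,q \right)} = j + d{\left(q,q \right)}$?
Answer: $\sqrt{36961} \approx 192.25$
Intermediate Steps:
$B{\left(g,P \right)} = -4 - P$
$r{\left(j,q \right)} = -4 + j$ ($r{\left(j,q \right)} = j - 4 = -4 + j$)
$\sqrt{37101 + X{\left(4 \right)} \left(r{\left(-4,5 \right)} + B{\left(10,2 \right)}\right)} = \sqrt{37101 + 5 \sqrt{4} \left(\left(-4 - 4\right) - 6\right)} = \sqrt{37101 + 5 \cdot 2 \left(-8 - 6\right)} = \sqrt{37101 + 10 \left(-8 - 6\right)} = \sqrt{37101 + 10 \left(-14\right)} = \sqrt{37101 - 140} = \sqrt{36961}$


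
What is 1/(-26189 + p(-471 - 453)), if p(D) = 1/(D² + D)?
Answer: -852852/22335341027 ≈ -3.8184e-5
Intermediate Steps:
p(D) = 1/(D + D²)
1/(-26189 + p(-471 - 453)) = 1/(-26189 + 1/((-471 - 453)*(1 + (-471 - 453)))) = 1/(-26189 + 1/((-924)*(1 - 924))) = 1/(-26189 - 1/924/(-923)) = 1/(-26189 - 1/924*(-1/923)) = 1/(-26189 + 1/852852) = 1/(-22335341027/852852) = -852852/22335341027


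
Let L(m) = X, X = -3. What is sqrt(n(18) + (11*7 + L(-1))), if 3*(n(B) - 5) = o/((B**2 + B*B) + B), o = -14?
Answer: sqrt(8759454)/333 ≈ 8.8878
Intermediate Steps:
L(m) = -3
n(B) = 5 - 14/(3*(B + 2*B**2)) (n(B) = 5 + (-14/((B**2 + B*B) + B))/3 = 5 + (-14/((B**2 + B**2) + B))/3 = 5 + (-14/(2*B**2 + B))/3 = 5 + (-14/(B + 2*B**2))/3 = 5 - 14/(3*(B + 2*B**2)))
sqrt(n(18) + (11*7 + L(-1))) = sqrt((1/3)*(-14 + 15*18 + 30*18**2)/(18*(1 + 2*18)) + (11*7 - 3)) = sqrt((1/3)*(1/18)*(-14 + 270 + 30*324)/(1 + 36) + (77 - 3)) = sqrt((1/3)*(1/18)*(-14 + 270 + 9720)/37 + 74) = sqrt((1/3)*(1/18)*(1/37)*9976 + 74) = sqrt(4988/999 + 74) = sqrt(78914/999) = sqrt(8759454)/333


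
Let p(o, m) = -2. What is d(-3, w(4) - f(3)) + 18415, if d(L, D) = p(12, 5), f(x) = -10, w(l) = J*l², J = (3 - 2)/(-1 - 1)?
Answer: 18413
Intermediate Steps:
J = -½ (J = 1/(-2) = 1*(-½) = -½ ≈ -0.50000)
w(l) = -l²/2
d(L, D) = -2
d(-3, w(4) - f(3)) + 18415 = -2 + 18415 = 18413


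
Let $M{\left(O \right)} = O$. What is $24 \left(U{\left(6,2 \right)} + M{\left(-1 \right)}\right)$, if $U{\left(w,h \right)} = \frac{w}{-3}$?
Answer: $-72$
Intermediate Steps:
$U{\left(w,h \right)} = - \frac{w}{3}$ ($U{\left(w,h \right)} = w \left(- \frac{1}{3}\right) = - \frac{w}{3}$)
$24 \left(U{\left(6,2 \right)} + M{\left(-1 \right)}\right) = 24 \left(\left(- \frac{1}{3}\right) 6 - 1\right) = 24 \left(-2 - 1\right) = 24 \left(-3\right) = -72$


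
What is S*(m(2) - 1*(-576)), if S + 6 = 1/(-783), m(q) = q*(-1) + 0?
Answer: -2697226/783 ≈ -3444.7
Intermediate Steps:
m(q) = -q (m(q) = -q + 0 = -q)
S = -4699/783 (S = -6 + 1/(-783) = -6 - 1/783 = -4699/783 ≈ -6.0013)
S*(m(2) - 1*(-576)) = -4699*(-1*2 - 1*(-576))/783 = -4699*(-2 + 576)/783 = -4699/783*574 = -2697226/783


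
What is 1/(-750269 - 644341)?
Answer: -1/1394610 ≈ -7.1705e-7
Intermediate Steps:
1/(-750269 - 644341) = 1/(-1394610) = -1/1394610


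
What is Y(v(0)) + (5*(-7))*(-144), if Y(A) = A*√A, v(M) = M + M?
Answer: 5040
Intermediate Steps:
v(M) = 2*M
Y(A) = A^(3/2)
Y(v(0)) + (5*(-7))*(-144) = (2*0)^(3/2) + (5*(-7))*(-144) = 0^(3/2) - 35*(-144) = 0 + 5040 = 5040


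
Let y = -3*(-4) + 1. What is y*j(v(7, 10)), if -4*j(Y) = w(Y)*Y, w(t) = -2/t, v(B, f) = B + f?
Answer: 13/2 ≈ 6.5000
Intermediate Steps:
y = 13 (y = 12 + 1 = 13)
j(Y) = ½ (j(Y) = -(-2/Y)*Y/4 = -¼*(-2) = ½)
y*j(v(7, 10)) = 13*(½) = 13/2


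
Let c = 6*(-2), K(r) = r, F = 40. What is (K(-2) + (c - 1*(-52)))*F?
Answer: 1520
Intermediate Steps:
c = -12
(K(-2) + (c - 1*(-52)))*F = (-2 + (-12 - 1*(-52)))*40 = (-2 + (-12 + 52))*40 = (-2 + 40)*40 = 38*40 = 1520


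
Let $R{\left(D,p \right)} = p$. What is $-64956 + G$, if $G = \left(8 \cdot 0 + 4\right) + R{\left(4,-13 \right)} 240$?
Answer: $-68072$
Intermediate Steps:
$G = -3116$ ($G = \left(8 \cdot 0 + 4\right) - 3120 = \left(0 + 4\right) - 3120 = 4 - 3120 = -3116$)
$-64956 + G = -64956 - 3116 = -68072$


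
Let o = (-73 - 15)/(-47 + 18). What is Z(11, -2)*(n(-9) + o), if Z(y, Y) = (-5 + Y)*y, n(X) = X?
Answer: 13321/29 ≈ 459.34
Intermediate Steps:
o = 88/29 (o = -88/(-29) = -88*(-1/29) = 88/29 ≈ 3.0345)
Z(y, Y) = y*(-5 + Y)
Z(11, -2)*(n(-9) + o) = (11*(-5 - 2))*(-9 + 88/29) = (11*(-7))*(-173/29) = -77*(-173/29) = 13321/29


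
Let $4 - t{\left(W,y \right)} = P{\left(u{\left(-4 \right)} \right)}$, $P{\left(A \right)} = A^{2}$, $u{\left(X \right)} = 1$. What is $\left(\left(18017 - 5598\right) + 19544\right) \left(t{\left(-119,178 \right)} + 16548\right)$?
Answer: $529019613$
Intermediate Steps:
$t{\left(W,y \right)} = 3$ ($t{\left(W,y \right)} = 4 - 1^{2} = 4 - 1 = 3$)
$\left(\left(18017 - 5598\right) + 19544\right) \left(t{\left(-119,178 \right)} + 16548\right) = \left(\left(18017 - 5598\right) + 19544\right) \left(3 + 16548\right) = \left(12419 + 19544\right) 16551 = 31963 \cdot 16551 = 529019613$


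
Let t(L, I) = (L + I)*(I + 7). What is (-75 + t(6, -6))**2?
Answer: 5625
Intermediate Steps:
t(L, I) = (7 + I)*(I + L) (t(L, I) = (I + L)*(7 + I) = (7 + I)*(I + L))
(-75 + t(6, -6))**2 = (-75 + ((-6)**2 + 7*(-6) + 7*6 - 6*6))**2 = (-75 + (36 - 42 + 42 - 36))**2 = (-75 + 0)**2 = (-75)**2 = 5625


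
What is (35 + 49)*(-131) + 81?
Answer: -10923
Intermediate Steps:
(35 + 49)*(-131) + 81 = 84*(-131) + 81 = -11004 + 81 = -10923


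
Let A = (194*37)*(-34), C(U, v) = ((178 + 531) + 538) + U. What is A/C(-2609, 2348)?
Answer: 122026/681 ≈ 179.19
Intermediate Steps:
C(U, v) = 1247 + U (C(U, v) = (709 + 538) + U = 1247 + U)
A = -244052 (A = 7178*(-34) = -244052)
A/C(-2609, 2348) = -244052/(1247 - 2609) = -244052/(-1362) = -244052*(-1/1362) = 122026/681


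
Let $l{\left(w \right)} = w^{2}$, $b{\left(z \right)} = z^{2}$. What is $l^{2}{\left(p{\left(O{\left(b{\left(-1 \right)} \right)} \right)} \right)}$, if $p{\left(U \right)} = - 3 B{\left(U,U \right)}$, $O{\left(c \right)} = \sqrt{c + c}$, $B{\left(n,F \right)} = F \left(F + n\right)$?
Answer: $20736$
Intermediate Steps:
$O{\left(c \right)} = \sqrt{2} \sqrt{c}$ ($O{\left(c \right)} = \sqrt{2 c} = \sqrt{2} \sqrt{c}$)
$p{\left(U \right)} = - 6 U^{2}$ ($p{\left(U \right)} = - 3 U \left(U + U\right) = - 3 U 2 U = - 3 \cdot 2 U^{2} = - 6 U^{2}$)
$l^{2}{\left(p{\left(O{\left(b{\left(-1 \right)} \right)} \right)} \right)} = \left(\left(- 6 \left(\sqrt{2} \sqrt{\left(-1\right)^{2}}\right)^{2}\right)^{2}\right)^{2} = \left(\left(- 6 \left(\sqrt{2} \sqrt{1}\right)^{2}\right)^{2}\right)^{2} = \left(\left(- 6 \left(\sqrt{2} \cdot 1\right)^{2}\right)^{2}\right)^{2} = \left(\left(- 6 \left(\sqrt{2}\right)^{2}\right)^{2}\right)^{2} = \left(\left(\left(-6\right) 2\right)^{2}\right)^{2} = \left(\left(-12\right)^{2}\right)^{2} = 144^{2} = 20736$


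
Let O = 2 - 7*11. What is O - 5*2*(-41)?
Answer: 335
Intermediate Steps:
O = -75 (O = 2 - 77 = -75)
O - 5*2*(-41) = -75 - 5*2*(-41) = -75 - 10*(-41) = -75 + 410 = 335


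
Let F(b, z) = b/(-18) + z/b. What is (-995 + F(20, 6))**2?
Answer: 8032282129/8100 ≈ 9.9164e+5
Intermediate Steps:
F(b, z) = -b/18 + z/b (F(b, z) = b*(-1/18) + z/b = -b/18 + z/b)
(-995 + F(20, 6))**2 = (-995 + (-1/18*20 + 6/20))**2 = (-995 + (-10/9 + 6*(1/20)))**2 = (-995 + (-10/9 + 3/10))**2 = (-995 - 73/90)**2 = (-89623/90)**2 = 8032282129/8100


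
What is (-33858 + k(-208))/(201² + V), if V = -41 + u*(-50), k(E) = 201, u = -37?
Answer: -11219/14070 ≈ -0.79737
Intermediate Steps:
V = 1809 (V = -41 - 37*(-50) = -41 + 1850 = 1809)
(-33858 + k(-208))/(201² + V) = (-33858 + 201)/(201² + 1809) = -33657/(40401 + 1809) = -33657/42210 = -33657*1/42210 = -11219/14070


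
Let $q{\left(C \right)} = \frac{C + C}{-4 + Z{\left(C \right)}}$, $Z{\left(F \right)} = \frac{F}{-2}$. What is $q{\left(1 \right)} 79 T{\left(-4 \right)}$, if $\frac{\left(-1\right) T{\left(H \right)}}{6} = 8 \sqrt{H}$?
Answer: $\frac{10112 i}{3} \approx 3370.7 i$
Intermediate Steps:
$Z{\left(F \right)} = - \frac{F}{2}$ ($Z{\left(F \right)} = F \left(- \frac{1}{2}\right) = - \frac{F}{2}$)
$T{\left(H \right)} = - 48 \sqrt{H}$ ($T{\left(H \right)} = - 6 \cdot 8 \sqrt{H} = - 48 \sqrt{H}$)
$q{\left(C \right)} = \frac{2 C}{-4 - \frac{C}{2}}$ ($q{\left(C \right)} = \frac{C + C}{-4 - \frac{C}{2}} = \frac{2 C}{-4 - \frac{C}{2}}$)
$q{\left(1 \right)} 79 T{\left(-4 \right)} = \left(-4\right) 1 \frac{1}{8 + 1} \cdot 79 \left(- 48 \sqrt{-4}\right) = \left(-4\right) 1 \cdot \frac{1}{9} \cdot 79 \left(- 48 \cdot 2 i\right) = \left(-4\right) 1 \cdot \frac{1}{9} \cdot 79 \left(- 96 i\right) = \left(- \frac{4}{9}\right) 79 \left(- 96 i\right) = - \frac{316 \left(- 96 i\right)}{9} = \frac{10112 i}{3}$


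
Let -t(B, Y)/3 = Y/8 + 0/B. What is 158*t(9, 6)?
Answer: -711/2 ≈ -355.50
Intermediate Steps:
t(B, Y) = -3*Y/8 (t(B, Y) = -3*(Y/8 + 0/B) = -3*(Y*(1/8) + 0) = -3*(Y/8 + 0) = -3*Y/8)
158*t(9, 6) = 158*(-3/8*6) = 158*(-9/4) = -711/2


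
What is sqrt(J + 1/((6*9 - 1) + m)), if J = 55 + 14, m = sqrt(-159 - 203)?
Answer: sqrt((3658 + 69*I*sqrt(362))/(53 + I*sqrt(362))) ≈ 8.3076 - 0.00036*I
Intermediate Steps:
m = I*sqrt(362) (m = sqrt(-362) = I*sqrt(362) ≈ 19.026*I)
J = 69
sqrt(J + 1/((6*9 - 1) + m)) = sqrt(69 + 1/((6*9 - 1) + I*sqrt(362))) = sqrt(69 + 1/((54 - 1) + I*sqrt(362))) = sqrt(69 + 1/(53 + I*sqrt(362)))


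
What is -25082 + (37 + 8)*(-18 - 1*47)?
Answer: -28007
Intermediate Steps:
-25082 + (37 + 8)*(-18 - 1*47) = -25082 + 45*(-18 - 47) = -25082 + 45*(-65) = -25082 - 2925 = -28007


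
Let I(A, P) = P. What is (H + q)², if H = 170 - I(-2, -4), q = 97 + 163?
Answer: 188356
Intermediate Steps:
q = 260
H = 174 (H = 170 - 1*(-4) = 170 + 4 = 174)
(H + q)² = (174 + 260)² = 434² = 188356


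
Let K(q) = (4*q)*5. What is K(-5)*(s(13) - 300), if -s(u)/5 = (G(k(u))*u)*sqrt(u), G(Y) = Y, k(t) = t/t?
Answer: 30000 + 6500*sqrt(13) ≈ 53436.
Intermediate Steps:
k(t) = 1
K(q) = 20*q
s(u) = -5*u**(3/2) (s(u) = -5*1*u*sqrt(u) = -5*u*sqrt(u) = -5*u**(3/2))
K(-5)*(s(13) - 300) = (20*(-5))*(-65*sqrt(13) - 300) = -100*(-65*sqrt(13) - 300) = -100*(-300 - 65*sqrt(13)) = 30000 + 6500*sqrt(13)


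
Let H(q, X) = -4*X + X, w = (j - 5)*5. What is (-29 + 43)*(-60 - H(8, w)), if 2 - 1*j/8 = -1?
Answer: 3150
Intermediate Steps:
j = 24 (j = 16 - 8*(-1) = 16 + 8 = 24)
w = 95 (w = (24 - 5)*5 = 19*5 = 95)
H(q, X) = -3*X
(-29 + 43)*(-60 - H(8, w)) = (-29 + 43)*(-60 - (-3)*95) = 14*(-60 - 1*(-285)) = 14*(-60 + 285) = 14*225 = 3150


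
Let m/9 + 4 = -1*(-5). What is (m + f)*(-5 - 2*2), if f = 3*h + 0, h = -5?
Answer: 54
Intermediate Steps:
m = 9 (m = -36 + 9*(-1*(-5)) = -36 + 9*5 = -36 + 45 = 9)
f = -15 (f = 3*(-5) + 0 = -15 + 0 = -15)
(m + f)*(-5 - 2*2) = (9 - 15)*(-5 - 2*2) = -6*(-5 - 4) = -6*(-9) = 54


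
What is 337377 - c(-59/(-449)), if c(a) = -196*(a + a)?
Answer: 151505401/449 ≈ 3.3743e+5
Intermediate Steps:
c(a) = -392*a
337377 - c(-59/(-449)) = 337377 - (-392)*(-59/(-449)) = 337377 - (-392)*(-59*(-1/449)) = 337377 - (-392)*59/449 = 337377 - 1*(-23128/449) = 337377 + 23128/449 = 151505401/449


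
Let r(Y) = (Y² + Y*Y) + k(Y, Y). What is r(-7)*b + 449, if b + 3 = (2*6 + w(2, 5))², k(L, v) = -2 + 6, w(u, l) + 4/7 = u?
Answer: 908279/49 ≈ 18536.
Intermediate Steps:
w(u, l) = -4/7 + u
k(L, v) = 4
r(Y) = 4 + 2*Y² (r(Y) = (Y² + Y*Y) + 4 = (Y² + Y²) + 4 = 2*Y² + 4 = 4 + 2*Y²)
b = 8689/49 (b = -3 + (2*6 + (-4/7 + 2))² = -3 + (12 + 10/7)² = -3 + (94/7)² = -3 + 8836/49 = 8689/49 ≈ 177.33)
r(-7)*b + 449 = (4 + 2*(-7)²)*(8689/49) + 449 = (4 + 2*49)*(8689/49) + 449 = (4 + 98)*(8689/49) + 449 = 102*(8689/49) + 449 = 886278/49 + 449 = 908279/49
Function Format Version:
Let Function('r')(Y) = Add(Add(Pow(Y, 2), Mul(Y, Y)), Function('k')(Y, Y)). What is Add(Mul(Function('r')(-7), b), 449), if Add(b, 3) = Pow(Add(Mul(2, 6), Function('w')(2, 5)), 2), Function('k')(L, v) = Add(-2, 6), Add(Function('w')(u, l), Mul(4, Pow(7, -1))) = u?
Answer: Rational(908279, 49) ≈ 18536.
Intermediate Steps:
Function('w')(u, l) = Add(Rational(-4, 7), u)
Function('k')(L, v) = 4
Function('r')(Y) = Add(4, Mul(2, Pow(Y, 2))) (Function('r')(Y) = Add(Add(Pow(Y, 2), Mul(Y, Y)), 4) = Add(Add(Pow(Y, 2), Pow(Y, 2)), 4) = Add(Mul(2, Pow(Y, 2)), 4) = Add(4, Mul(2, Pow(Y, 2))))
b = Rational(8689, 49) (b = Add(-3, Pow(Add(Mul(2, 6), Add(Rational(-4, 7), 2)), 2)) = Add(-3, Pow(Add(12, Rational(10, 7)), 2)) = Add(-3, Pow(Rational(94, 7), 2)) = Add(-3, Rational(8836, 49)) = Rational(8689, 49) ≈ 177.33)
Add(Mul(Function('r')(-7), b), 449) = Add(Mul(Add(4, Mul(2, Pow(-7, 2))), Rational(8689, 49)), 449) = Add(Mul(Add(4, Mul(2, 49)), Rational(8689, 49)), 449) = Add(Mul(Add(4, 98), Rational(8689, 49)), 449) = Add(Mul(102, Rational(8689, 49)), 449) = Add(Rational(886278, 49), 449) = Rational(908279, 49)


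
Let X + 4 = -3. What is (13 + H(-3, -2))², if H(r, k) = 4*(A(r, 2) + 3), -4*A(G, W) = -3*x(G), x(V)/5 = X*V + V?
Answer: 87025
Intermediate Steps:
X = -7 (X = -4 - 3 = -7)
x(V) = -30*V (x(V) = 5*(-7*V + V) = 5*(-6*V) = -30*V)
A(G, W) = -45*G/2 (A(G, W) = -(-3)*(-30*G)/4 = -45*G/2)
H(r, k) = 12 - 90*r (H(r, k) = 4*(-45*r/2 + 3) = 4*(3 - 45*r/2) = 12 - 90*r)
(13 + H(-3, -2))² = (13 + (12 - 90*(-3)))² = (13 + (12 + 270))² = (13 + 282)² = 295² = 87025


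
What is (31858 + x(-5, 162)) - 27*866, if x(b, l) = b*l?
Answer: 7666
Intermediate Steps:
(31858 + x(-5, 162)) - 27*866 = (31858 - 5*162) - 27*866 = (31858 - 810) - 23382 = 31048 - 23382 = 7666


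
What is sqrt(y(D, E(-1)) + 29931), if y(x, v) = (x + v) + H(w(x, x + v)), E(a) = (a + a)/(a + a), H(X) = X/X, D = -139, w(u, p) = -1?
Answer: sqrt(29794) ≈ 172.61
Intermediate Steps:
H(X) = 1
E(a) = 1 (E(a) = (2*a)/((2*a)) = (2*a)*(1/(2*a)) = 1)
y(x, v) = 1 + v + x (y(x, v) = (x + v) + 1 = (v + x) + 1 = 1 + v + x)
sqrt(y(D, E(-1)) + 29931) = sqrt((1 + 1 - 139) + 29931) = sqrt(-137 + 29931) = sqrt(29794)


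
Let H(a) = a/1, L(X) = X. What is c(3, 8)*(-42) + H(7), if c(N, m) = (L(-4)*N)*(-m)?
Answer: -4025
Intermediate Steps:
H(a) = a (H(a) = a*1 = a)
c(N, m) = 4*N*m (c(N, m) = (-4*N)*(-m) = 4*N*m)
c(3, 8)*(-42) + H(7) = (4*3*8)*(-42) + 7 = 96*(-42) + 7 = -4032 + 7 = -4025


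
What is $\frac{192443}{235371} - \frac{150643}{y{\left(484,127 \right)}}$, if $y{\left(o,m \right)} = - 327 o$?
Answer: $\frac{7323840253}{4139077492} \approx 1.7694$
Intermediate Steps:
$\frac{192443}{235371} - \frac{150643}{y{\left(484,127 \right)}} = \frac{192443}{235371} - \frac{150643}{\left(-327\right) 484} = 192443 \cdot \frac{1}{235371} - \frac{150643}{-158268} = \frac{192443}{235371} - - \frac{150643}{158268} = \frac{192443}{235371} + \frac{150643}{158268} = \frac{7323840253}{4139077492}$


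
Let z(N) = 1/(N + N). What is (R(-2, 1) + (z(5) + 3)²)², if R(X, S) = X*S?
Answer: 579121/10000 ≈ 57.912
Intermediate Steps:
z(N) = 1/(2*N)
R(X, S) = S*X
(R(-2, 1) + (z(5) + 3)²)² = (1*(-2) + ((½)/5 + 3)²)² = (-2 + ((½)*(⅕) + 3)²)² = (-2 + (⅒ + 3)²)² = (-2 + (31/10)²)² = (-2 + 961/100)² = (761/100)² = 579121/10000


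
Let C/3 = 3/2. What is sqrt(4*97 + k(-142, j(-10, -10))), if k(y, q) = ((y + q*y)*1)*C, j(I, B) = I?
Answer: sqrt(6139) ≈ 78.352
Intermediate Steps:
C = 9/2 (C = 3*(3/2) = 9/2 ≈ 4.5000)
k(y, q) = 9*y/2 + 9*q*y/2 (k(y, q) = ((y + q*y)*1)*(9/2) = (y + q*y)*(9/2) = 9*y/2 + 9*q*y/2)
sqrt(4*97 + k(-142, j(-10, -10))) = sqrt(4*97 + (9/2)*(-142)*(1 - 10)) = sqrt(388 + (9/2)*(-142)*(-9)) = sqrt(388 + 5751) = sqrt(6139)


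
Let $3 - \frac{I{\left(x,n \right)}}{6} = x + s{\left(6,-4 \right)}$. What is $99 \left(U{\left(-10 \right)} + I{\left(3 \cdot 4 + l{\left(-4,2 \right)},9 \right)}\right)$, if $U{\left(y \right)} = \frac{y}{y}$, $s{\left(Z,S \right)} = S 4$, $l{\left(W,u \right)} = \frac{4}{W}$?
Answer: $4851$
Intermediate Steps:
$s{\left(Z,S \right)} = 4 S$
$I{\left(x,n \right)} = 114 - 6 x$ ($I{\left(x,n \right)} = 18 - 6 \left(x + 4 \left(-4\right)\right) = 18 - 6 \left(x - 16\right) = 18 - 6 \left(-16 + x\right) = 18 - \left(-96 + 6 x\right) = 114 - 6 x$)
$U{\left(y \right)} = 1$
$99 \left(U{\left(-10 \right)} + I{\left(3 \cdot 4 + l{\left(-4,2 \right)},9 \right)}\right) = 99 \left(1 + \left(114 - 6 \left(3 \cdot 4 + \frac{4}{-4}\right)\right)\right) = 99 \left(1 + \left(114 - 6 \left(12 + 4 \left(- \frac{1}{4}\right)\right)\right)\right) = 99 \left(1 + \left(114 - 6 \left(12 - 1\right)\right)\right) = 99 \left(1 + \left(114 - 66\right)\right) = 99 \left(1 + 48\right) = 99 \cdot 49 = 4851$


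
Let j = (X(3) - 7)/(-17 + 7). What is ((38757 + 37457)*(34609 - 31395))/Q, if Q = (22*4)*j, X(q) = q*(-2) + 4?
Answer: 306189745/99 ≈ 3.0928e+6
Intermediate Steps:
X(q) = 4 - 2*q (X(q) = -2*q + 4 = 4 - 2*q)
j = 9/10 (j = ((4 - 2*3) - 7)/(-17 + 7) = ((4 - 6) - 7)/(-10) = (-2 - 7)*(-1/10) = -9*(-1/10) = 9/10 ≈ 0.90000)
Q = 396/5 (Q = (22*4)*(9/10) = 88*(9/10) = 396/5 ≈ 79.200)
((38757 + 37457)*(34609 - 31395))/Q = ((38757 + 37457)*(34609 - 31395))/(396/5) = (76214*3214)*(5/396) = 244951796*(5/396) = 306189745/99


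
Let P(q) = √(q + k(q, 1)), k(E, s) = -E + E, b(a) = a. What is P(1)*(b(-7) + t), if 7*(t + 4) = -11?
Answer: -88/7 ≈ -12.571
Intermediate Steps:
t = -39/7 (t = -4 + (⅐)*(-11) = -4 - 11/7 = -39/7 ≈ -5.5714)
k(E, s) = 0
P(q) = √q (P(q) = √(q + 0) = √q)
P(1)*(b(-7) + t) = √1*(-7 - 39/7) = 1*(-88/7) = -88/7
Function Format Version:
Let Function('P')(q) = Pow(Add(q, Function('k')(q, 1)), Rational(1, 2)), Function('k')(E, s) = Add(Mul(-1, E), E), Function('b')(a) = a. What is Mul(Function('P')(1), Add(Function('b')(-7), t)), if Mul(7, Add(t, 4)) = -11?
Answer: Rational(-88, 7) ≈ -12.571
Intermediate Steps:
t = Rational(-39, 7) (t = Add(-4, Mul(Rational(1, 7), -11)) = Add(-4, Rational(-11, 7)) = Rational(-39, 7) ≈ -5.5714)
Function('k')(E, s) = 0
Function('P')(q) = Pow(q, Rational(1, 2)) (Function('P')(q) = Pow(Add(q, 0), Rational(1, 2)) = Pow(q, Rational(1, 2)))
Mul(Function('P')(1), Add(Function('b')(-7), t)) = Mul(Pow(1, Rational(1, 2)), Add(-7, Rational(-39, 7))) = Mul(1, Rational(-88, 7)) = Rational(-88, 7)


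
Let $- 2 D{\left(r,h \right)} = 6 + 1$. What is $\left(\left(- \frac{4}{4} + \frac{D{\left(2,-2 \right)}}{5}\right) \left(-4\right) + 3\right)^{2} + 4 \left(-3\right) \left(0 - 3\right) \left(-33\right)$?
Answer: $- \frac{27299}{25} \approx -1092.0$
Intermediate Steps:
$D{\left(r,h \right)} = - \frac{7}{2}$ ($D{\left(r,h \right)} = - \frac{6 + 1}{2} = \left(- \frac{1}{2}\right) 7 = - \frac{7}{2}$)
$\left(\left(- \frac{4}{4} + \frac{D{\left(2,-2 \right)}}{5}\right) \left(-4\right) + 3\right)^{2} + 4 \left(-3\right) \left(0 - 3\right) \left(-33\right) = \left(\left(- \frac{4}{4} - \frac{7}{2 \cdot 5}\right) \left(-4\right) + 3\right)^{2} + 4 \left(-3\right) \left(0 - 3\right) \left(-33\right) = \left(\left(\left(-4\right) \frac{1}{4} - \frac{7}{10}\right) \left(-4\right) + 3\right)^{2} + \left(-12\right) \left(-3\right) \left(-33\right) = \left(\left(-1 - \frac{7}{10}\right) \left(-4\right) + 3\right)^{2} + 36 \left(-33\right) = \left(\left(- \frac{17}{10}\right) \left(-4\right) + 3\right)^{2} - 1188 = \left(\frac{34}{5} + 3\right)^{2} - 1188 = \left(\frac{49}{5}\right)^{2} - 1188 = \frac{2401}{25} - 1188 = - \frac{27299}{25}$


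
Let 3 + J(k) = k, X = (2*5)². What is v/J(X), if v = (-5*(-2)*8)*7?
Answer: 560/97 ≈ 5.7732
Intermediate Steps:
X = 100 (X = 10² = 100)
J(k) = -3 + k
v = 560 (v = (10*8)*7 = 80*7 = 560)
v/J(X) = 560/(-3 + 100) = 560/97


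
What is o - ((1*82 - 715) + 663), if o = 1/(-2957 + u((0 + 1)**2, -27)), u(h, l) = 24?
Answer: -87991/2933 ≈ -30.000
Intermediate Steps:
o = -1/2933 (o = 1/(-2957 + 24) = 1/(-2933) = -1/2933 ≈ -0.00034095)
o - ((1*82 - 715) + 663) = -1/2933 - ((1*82 - 715) + 663) = -1/2933 - ((82 - 715) + 663) = -1/2933 - (-633 + 663) = -1/2933 - 1*30 = -1/2933 - 30 = -87991/2933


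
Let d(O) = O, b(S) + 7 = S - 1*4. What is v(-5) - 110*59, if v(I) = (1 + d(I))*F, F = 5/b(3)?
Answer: -12975/2 ≈ -6487.5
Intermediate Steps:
b(S) = -11 + S (b(S) = -7 + (S - 1*4) = -7 + (S - 4) = -7 + (-4 + S) = -11 + S)
F = -5/8 (F = 5/(-11 + 3) = 5/(-8) = 5*(-1/8) = -5/8 ≈ -0.62500)
v(I) = -5/8 - 5*I/8 (v(I) = (1 + I)*(-5/8) = -5/8 - 5*I/8)
v(-5) - 110*59 = (-5/8 - 5/8*(-5)) - 110*59 = (-5/8 + 25/8) - 6490 = 5/2 - 6490 = -12975/2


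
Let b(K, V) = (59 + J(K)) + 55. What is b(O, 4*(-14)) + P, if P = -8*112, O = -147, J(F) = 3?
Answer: -779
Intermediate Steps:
b(K, V) = 117 (b(K, V) = (59 + 3) + 55 = 62 + 55 = 117)
P = -896
b(O, 4*(-14)) + P = 117 - 896 = -779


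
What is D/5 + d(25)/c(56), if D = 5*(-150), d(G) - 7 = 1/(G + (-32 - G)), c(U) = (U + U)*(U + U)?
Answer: -60210977/401408 ≈ -150.00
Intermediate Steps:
c(U) = 4*U² (c(U) = (2*U)*(2*U) = 4*U²)
d(G) = 223/32 (d(G) = 7 + 1/(G + (-32 - G)) = 7 + 1/(-32) = 7 - 1/32 = 223/32)
D = -750
D/5 + d(25)/c(56) = -750/5 + 223/(32*((4*56²))) = -750*⅕ + 223/(32*((4*3136))) = -150 + (223/32)/12544 = -150 + (223/32)*(1/12544) = -150 + 223/401408 = -60210977/401408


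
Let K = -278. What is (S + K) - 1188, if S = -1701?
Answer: -3167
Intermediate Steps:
(S + K) - 1188 = (-1701 - 278) - 1188 = -1979 - 1188 = -3167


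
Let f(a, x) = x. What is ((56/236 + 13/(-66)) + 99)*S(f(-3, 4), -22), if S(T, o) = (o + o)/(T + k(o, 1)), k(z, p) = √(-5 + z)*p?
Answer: -3085304/7611 + 771326*I*√3/2537 ≈ -405.37 + 526.6*I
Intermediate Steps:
k(z, p) = p*√(-5 + z)
S(T, o) = 2*o/(T + √(-5 + o)) (S(T, o) = (o + o)/(T + 1*√(-5 + o)) = (2*o)/(T + √(-5 + o)) = 2*o/(T + √(-5 + o)))
((56/236 + 13/(-66)) + 99)*S(f(-3, 4), -22) = ((56/236 + 13/(-66)) + 99)*(2*(-22)/(4 + √(-5 - 22))) = ((56*(1/236) + 13*(-1/66)) + 99)*(2*(-22)/(4 + √(-27))) = ((14/59 - 13/66) + 99)*(2*(-22)/(4 + 3*I*√3)) = (157/3894 + 99)*(-44/(4 + 3*I*√3)) = 385663*(-44/(4 + 3*I*√3))/3894 = -771326/(177*(4 + 3*I*√3))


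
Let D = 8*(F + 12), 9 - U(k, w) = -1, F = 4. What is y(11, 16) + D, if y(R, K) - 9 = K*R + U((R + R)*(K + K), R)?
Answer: 323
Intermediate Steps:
U(k, w) = 10 (U(k, w) = 9 - 1*(-1) = 9 + 1 = 10)
y(R, K) = 19 + K*R (y(R, K) = 9 + (K*R + 10) = 9 + (10 + K*R) = 19 + K*R)
D = 128 (D = 8*(4 + 12) = 8*16 = 128)
y(11, 16) + D = (19 + 16*11) + 128 = (19 + 176) + 128 = 195 + 128 = 323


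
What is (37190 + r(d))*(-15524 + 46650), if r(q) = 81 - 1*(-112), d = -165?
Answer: 1163583258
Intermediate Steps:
r(q) = 193 (r(q) = 81 + 112 = 193)
(37190 + r(d))*(-15524 + 46650) = (37190 + 193)*(-15524 + 46650) = 37383*31126 = 1163583258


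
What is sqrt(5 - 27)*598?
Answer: 598*I*sqrt(22) ≈ 2804.9*I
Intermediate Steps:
sqrt(5 - 27)*598 = sqrt(-22)*598 = (I*sqrt(22))*598 = 598*I*sqrt(22)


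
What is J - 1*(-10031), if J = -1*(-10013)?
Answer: 20044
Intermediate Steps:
J = 10013
J - 1*(-10031) = 10013 - 1*(-10031) = 10013 + 10031 = 20044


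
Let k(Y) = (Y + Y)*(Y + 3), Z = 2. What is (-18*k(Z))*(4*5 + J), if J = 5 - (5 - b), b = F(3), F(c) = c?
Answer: -8280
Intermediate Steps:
b = 3
k(Y) = 2*Y*(3 + Y) (k(Y) = (2*Y)*(3 + Y) = 2*Y*(3 + Y))
J = 3 (J = 5 - (5 - 1*3) = 5 - (5 - 3) = 5 - 1*2 = 5 - 2 = 3)
(-18*k(Z))*(4*5 + J) = (-36*2*(3 + 2))*(4*5 + 3) = (-36*2*5)*(20 + 3) = -18*20*23 = -360*23 = -8280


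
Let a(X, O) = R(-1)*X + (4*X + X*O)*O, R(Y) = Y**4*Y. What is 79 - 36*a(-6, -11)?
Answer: 16495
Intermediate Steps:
R(Y) = Y**5
a(X, O) = -X + O*(4*X + O*X) (a(X, O) = (-1)**5*X + (4*X + X*O)*O = -X + (4*X + O*X)*O = -X + O*(4*X + O*X))
79 - 36*a(-6, -11) = 79 - (-216)*(-1 + (-11)**2 + 4*(-11)) = 79 - (-216)*(-1 + 121 - 44) = 79 - (-216)*76 = 79 - 36*(-456) = 79 + 16416 = 16495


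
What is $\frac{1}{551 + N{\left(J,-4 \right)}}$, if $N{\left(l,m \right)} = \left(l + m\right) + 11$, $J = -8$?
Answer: $\frac{1}{550} \approx 0.0018182$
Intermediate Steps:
$N{\left(l,m \right)} = 11 + l + m$
$\frac{1}{551 + N{\left(J,-4 \right)}} = \frac{1}{551 - 1} = \frac{1}{550}$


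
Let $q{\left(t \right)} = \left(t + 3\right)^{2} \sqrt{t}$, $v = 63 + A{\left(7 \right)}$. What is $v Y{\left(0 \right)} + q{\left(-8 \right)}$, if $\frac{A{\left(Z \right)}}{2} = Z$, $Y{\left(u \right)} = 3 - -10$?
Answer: $1001 + 50 i \sqrt{2} \approx 1001.0 + 70.711 i$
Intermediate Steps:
$Y{\left(u \right)} = 13$ ($Y{\left(u \right)} = 3 + 10 = 13$)
$A{\left(Z \right)} = 2 Z$
$v = 77$ ($v = 63 + 2 \cdot 7 = 63 + 14 = 77$)
$q{\left(t \right)} = \sqrt{t} \left(3 + t\right)^{2}$ ($q{\left(t \right)} = \left(3 + t\right)^{2} \sqrt{t} = \sqrt{t} \left(3 + t\right)^{2}$)
$v Y{\left(0 \right)} + q{\left(-8 \right)} = 77 \cdot 13 + \sqrt{-8} \left(3 - 8\right)^{2} = 1001 + 2 i \sqrt{2} \left(-5\right)^{2} = 1001 + 2 i \sqrt{2} \cdot 25 = 1001 + 50 i \sqrt{2}$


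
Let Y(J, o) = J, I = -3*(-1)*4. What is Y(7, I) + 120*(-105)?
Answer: -12593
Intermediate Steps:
I = 12 (I = 3*4 = 12)
Y(7, I) + 120*(-105) = 7 + 120*(-105) = 7 - 12600 = -12593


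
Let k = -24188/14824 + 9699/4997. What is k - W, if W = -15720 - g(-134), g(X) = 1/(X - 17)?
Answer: 43959486935043/2796351182 ≈ 15720.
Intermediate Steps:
g(X) = 1/(-17 + X)
W = -2373719/151 (W = -15720 - 1/(-17 - 134) = -15720 - 1/(-151) = -15720 - 1*(-1/151) = -15720 + 1/151 = -2373719/151 ≈ -15720.)
k = 5727635/18518882 (k = -24188*1/14824 + 9699*(1/4997) = -6047/3706 + 9699/4997 = 5727635/18518882 ≈ 0.30929)
k - W = 5727635/18518882 - 1*(-2373719/151) = 5727635/18518882 + 2373719/151 = 43959486935043/2796351182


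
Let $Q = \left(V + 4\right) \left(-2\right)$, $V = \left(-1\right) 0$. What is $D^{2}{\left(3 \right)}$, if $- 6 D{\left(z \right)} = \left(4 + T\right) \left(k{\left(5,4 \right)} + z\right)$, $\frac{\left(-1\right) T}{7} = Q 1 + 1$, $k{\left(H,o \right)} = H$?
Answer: $\frac{44944}{9} \approx 4993.8$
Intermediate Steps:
$V = 0$
$Q = -8$ ($Q = \left(0 + 4\right) \left(-2\right) = 4 \left(-2\right) = -8$)
$T = 49$ ($T = - 7 \left(\left(-8\right) 1 + 1\right) = - 7 \left(-8 + 1\right) = \left(-7\right) \left(-7\right) = 49$)
$D{\left(z \right)} = - \frac{265}{6} - \frac{53 z}{6}$ ($D{\left(z \right)} = - \frac{\left(4 + 49\right) \left(5 + z\right)}{6} = - \frac{53 \left(5 + z\right)}{6} = - \frac{265 + 53 z}{6} = - \frac{265}{6} - \frac{53 z}{6}$)
$D^{2}{\left(3 \right)} = \left(- \frac{265}{6} - \frac{53}{2}\right)^{2} = \left(- \frac{212}{3}\right)^{2} = \frac{44944}{9}$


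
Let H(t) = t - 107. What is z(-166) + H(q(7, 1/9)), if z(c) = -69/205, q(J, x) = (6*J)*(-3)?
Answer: -47834/205 ≈ -233.34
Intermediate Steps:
q(J, x) = -18*J
H(t) = -107 + t
z(c) = -69/205 (z(c) = -69*1/205 = -69/205)
z(-166) + H(q(7, 1/9)) = -69/205 + (-107 - 18*7) = -69/205 + (-107 - 126) = -69/205 - 233 = -47834/205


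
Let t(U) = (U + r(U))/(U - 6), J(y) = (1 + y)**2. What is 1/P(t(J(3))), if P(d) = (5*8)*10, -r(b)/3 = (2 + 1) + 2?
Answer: 1/400 ≈ 0.0025000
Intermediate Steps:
r(b) = -15 (r(b) = -3*((2 + 1) + 2) = -3*(3 + 2) = -3*5 = -15)
t(U) = (-15 + U)/(-6 + U) (t(U) = (U - 15)/(U - 6) = (-15 + U)/(-6 + U))
P(d) = 400 (P(d) = 40*10 = 400)
1/P(t(J(3))) = 1/400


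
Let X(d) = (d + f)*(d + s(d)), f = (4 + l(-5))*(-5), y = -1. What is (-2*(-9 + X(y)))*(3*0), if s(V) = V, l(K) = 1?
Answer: 0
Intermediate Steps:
f = -25 (f = (4 + 1)*(-5) = 5*(-5) = -25)
X(d) = 2*d*(-25 + d) (X(d) = (d - 25)*(d + d) = (-25 + d)*(2*d) = 2*d*(-25 + d))
(-2*(-9 + X(y)))*(3*0) = (-2*(-9 + 2*(-1)*(-25 - 1)))*(3*0) = -2*(-9 + 2*(-1)*(-26))*0 = -2*(-9 + 52)*0 = -2*43*0 = -86*0 = 0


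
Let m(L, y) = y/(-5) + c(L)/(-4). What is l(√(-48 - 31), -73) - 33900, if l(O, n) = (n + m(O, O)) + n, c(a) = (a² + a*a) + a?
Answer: -68013/2 - 9*I*√79/20 ≈ -34007.0 - 3.9997*I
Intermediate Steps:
c(a) = a + 2*a² (c(a) = (a² + a²) + a = 2*a² + a = a + 2*a²)
m(L, y) = -y/5 - L*(1 + 2*L)/4 (m(L, y) = y/(-5) + (L*(1 + 2*L))/(-4) = y*(-⅕) + (L*(1 + 2*L))*(-¼) = -y/5 - L*(1 + 2*L)/4)
l(O, n) = 2*n - 9*O/20 - O²/2 (l(O, n) = (n + (-O²/2 - O/4 - O/5)) + n = (n + (-9*O/20 - O²/2)) + n = (n - 9*O/20 - O²/2) + n = 2*n - 9*O/20 - O²/2)
l(√(-48 - 31), -73) - 33900 = (2*(-73) - 9*√(-48 - 31)/20 - (√(-48 - 31))²/2) - 33900 = (-146 - 9*I*√79/20 - (√(-79))²/2) - 33900 = (-146 - 9*I*√79/20 - (I*√79)²/2) - 33900 = (-146 - 9*I*√79/20 - ½*(-79)) - 33900 = (-146 - 9*I*√79/20 + 79/2) - 33900 = (-213/2 - 9*I*√79/20) - 33900 = -68013/2 - 9*I*√79/20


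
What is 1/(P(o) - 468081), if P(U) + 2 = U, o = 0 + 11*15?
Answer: -1/467918 ≈ -2.1371e-6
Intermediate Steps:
o = 165 (o = 0 + 165 = 165)
P(U) = -2 + U
1/(P(o) - 468081) = 1/((-2 + 165) - 468081) = 1/(163 - 468081) = 1/(-467918) = -1/467918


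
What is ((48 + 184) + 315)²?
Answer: 299209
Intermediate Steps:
((48 + 184) + 315)² = (232 + 315)² = 547² = 299209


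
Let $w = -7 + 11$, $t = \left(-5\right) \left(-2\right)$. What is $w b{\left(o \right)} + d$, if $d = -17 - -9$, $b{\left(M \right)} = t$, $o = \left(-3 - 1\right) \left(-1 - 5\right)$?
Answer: $32$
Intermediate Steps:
$o = 24$ ($o = \left(-4\right) \left(-6\right) = 24$)
$t = 10$
$b{\left(M \right)} = 10$
$w = 4$
$d = -8$ ($d = -17 + 9 = -8$)
$w b{\left(o \right)} + d = 4 \cdot 10 - 8 = 40 - 8 = 32$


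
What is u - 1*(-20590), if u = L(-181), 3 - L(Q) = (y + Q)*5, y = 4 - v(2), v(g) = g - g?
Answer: 21478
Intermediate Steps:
v(g) = 0
y = 4 (y = 4 - 1*0 = 4 + 0 = 4)
L(Q) = -17 - 5*Q (L(Q) = 3 - (4 + Q)*5 = 3 - (20 + 5*Q) = 3 + (-20 - 5*Q) = -17 - 5*Q)
u = 888 (u = -17 - 5*(-181) = -17 + 905 = 888)
u - 1*(-20590) = 888 - 1*(-20590) = 888 + 20590 = 21478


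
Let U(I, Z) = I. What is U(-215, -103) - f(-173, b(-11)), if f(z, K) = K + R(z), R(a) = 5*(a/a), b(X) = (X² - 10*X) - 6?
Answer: -445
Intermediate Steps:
b(X) = -6 + X² - 10*X
R(a) = 5 (R(a) = 5*1 = 5)
f(z, K) = 5 + K (f(z, K) = K + 5 = 5 + K)
U(-215, -103) - f(-173, b(-11)) = -215 - (5 + (-6 + (-11)² - 10*(-11))) = -215 - (5 + (-6 + 121 + 110)) = -215 - (5 + 225) = -215 - 1*230 = -215 - 230 = -445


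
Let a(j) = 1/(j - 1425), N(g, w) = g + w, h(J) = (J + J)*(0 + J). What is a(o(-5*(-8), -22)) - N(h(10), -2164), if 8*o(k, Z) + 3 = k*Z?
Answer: 24123804/12283 ≈ 1964.0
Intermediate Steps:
h(J) = 2*J² (h(J) = (2*J)*J = 2*J²)
o(k, Z) = -3/8 + Z*k/8 (o(k, Z) = -3/8 + (k*Z)/8 = -3/8 + (Z*k)/8 = -3/8 + Z*k/8)
a(j) = 1/(-1425 + j)
a(o(-5*(-8), -22)) - N(h(10), -2164) = 1/(-1425 + (-3/8 + (⅛)*(-22)*(-5*(-8)))) - (2*10² - 2164) = 1/(-1425 + (-3/8 + (⅛)*(-22)*40)) - (2*100 - 2164) = 1/(-1425 + (-3/8 - 110)) - (200 - 2164) = 1/(-1425 - 883/8) - 1*(-1964) = 1/(-12283/8) + 1964 = -8/12283 + 1964 = 24123804/12283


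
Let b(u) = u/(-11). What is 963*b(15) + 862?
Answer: -4963/11 ≈ -451.18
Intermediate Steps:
b(u) = -u/11 (b(u) = u*(-1/11) = -u/11)
963*b(15) + 862 = 963*(-1/11*15) + 862 = 963*(-15/11) + 862 = -14445/11 + 862 = -4963/11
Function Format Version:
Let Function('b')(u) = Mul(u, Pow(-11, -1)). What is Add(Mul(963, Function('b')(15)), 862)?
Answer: Rational(-4963, 11) ≈ -451.18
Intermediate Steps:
Function('b')(u) = Mul(Rational(-1, 11), u) (Function('b')(u) = Mul(u, Rational(-1, 11)) = Mul(Rational(-1, 11), u))
Add(Mul(963, Function('b')(15)), 862) = Add(Mul(963, Mul(Rational(-1, 11), 15)), 862) = Add(Mul(963, Rational(-15, 11)), 862) = Add(Rational(-14445, 11), 862) = Rational(-4963, 11)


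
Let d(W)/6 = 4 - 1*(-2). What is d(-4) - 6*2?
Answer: 24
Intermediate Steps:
d(W) = 36 (d(W) = 6*(4 - 1*(-2)) = 6*(4 + 2) = 6*6 = 36)
d(-4) - 6*2 = 36 - 6*2 = 36 - 12 = 24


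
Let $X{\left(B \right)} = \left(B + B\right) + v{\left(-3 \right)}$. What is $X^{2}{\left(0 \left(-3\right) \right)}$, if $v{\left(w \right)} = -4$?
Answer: $16$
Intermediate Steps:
$X{\left(B \right)} = -4 + 2 B$ ($X{\left(B \right)} = \left(B + B\right) - 4 = 2 B - 4 = -4 + 2 B$)
$X^{2}{\left(0 \left(-3\right) \right)} = \left(-4 + 2 \cdot 0 \left(-3\right)\right)^{2} = \left(-4 + 2 \cdot 0\right)^{2} = \left(-4 + 0\right)^{2} = \left(-4\right)^{2} = 16$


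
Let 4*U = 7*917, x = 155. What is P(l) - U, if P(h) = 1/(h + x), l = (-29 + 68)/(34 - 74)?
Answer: -39547299/24644 ≈ -1604.7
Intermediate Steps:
l = -39/40 (l = 39/(-40) = 39*(-1/40) = -39/40 ≈ -0.97500)
U = 6419/4 (U = (7*917)/4 = (¼)*6419 = 6419/4 ≈ 1604.8)
P(h) = 1/(155 + h) (P(h) = 1/(h + 155) = 1/(155 + h))
P(l) - U = 1/(155 - 39/40) - 1*6419/4 = 1/(6161/40) - 6419/4 = 40/6161 - 6419/4 = -39547299/24644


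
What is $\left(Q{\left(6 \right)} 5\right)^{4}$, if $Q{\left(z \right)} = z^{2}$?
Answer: $1049760000$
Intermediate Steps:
$\left(Q{\left(6 \right)} 5\right)^{4} = \left(6^{2} \cdot 5\right)^{4} = \left(36 \cdot 5\right)^{4} = 180^{4} = 1049760000$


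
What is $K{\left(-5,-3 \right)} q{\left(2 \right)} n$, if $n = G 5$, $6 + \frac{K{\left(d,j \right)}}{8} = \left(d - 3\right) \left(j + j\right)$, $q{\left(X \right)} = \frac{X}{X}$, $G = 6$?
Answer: $10080$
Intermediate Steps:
$q{\left(X \right)} = 1$
$K{\left(d,j \right)} = -48 + 16 j \left(-3 + d\right)$ ($K{\left(d,j \right)} = -48 + 8 \left(d - 3\right) \left(j + j\right) = -48 + 8 \left(-3 + d\right) 2 j = -48 + 8 \cdot 2 j \left(-3 + d\right) = -48 + 16 j \left(-3 + d\right)$)
$n = 30$ ($n = 6 \cdot 5 = 30$)
$K{\left(-5,-3 \right)} q{\left(2 \right)} n = \left(-48 - -144 + 16 \left(-5\right) \left(-3\right)\right) 1 \cdot 30 = \left(-48 + 144 + 240\right) 1 \cdot 30 = 336 \cdot 1 \cdot 30 = 336 \cdot 30 = 10080$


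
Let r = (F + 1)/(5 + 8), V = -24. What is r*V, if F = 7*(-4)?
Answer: 648/13 ≈ 49.846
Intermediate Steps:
F = -28
r = -27/13 (r = (-28 + 1)/(5 + 8) = -27/13 ≈ -2.0769)
r*V = -27/13*(-24) = 648/13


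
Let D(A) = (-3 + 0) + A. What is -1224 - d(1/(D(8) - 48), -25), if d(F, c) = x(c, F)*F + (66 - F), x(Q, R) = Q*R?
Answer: -2385228/1849 ≈ -1290.0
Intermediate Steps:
D(A) = -3 + A
d(F, c) = 66 - F + c*F**2 (d(F, c) = (c*F)*F + (66 - F) = (F*c)*F + (66 - F) = c*F**2 + (66 - F) = 66 - F + c*F**2)
-1224 - d(1/(D(8) - 48), -25) = -1224 - (66 - 1/((-3 + 8) - 48) - 25/((-3 + 8) - 48)**2) = -1224 - (66 - 1/(5 - 48) - 25/(5 - 48)**2) = -1224 - (66 - 1/(-43) - 25*(1/(-43))**2) = -1224 - (66 - 1*(-1/43) - 25*(-1/43)**2) = -1224 - (66 + 1/43 - 25*1/1849) = -1224 - (66 + 1/43 - 25/1849) = -1224 - 1*122052/1849 = -1224 - 122052/1849 = -2385228/1849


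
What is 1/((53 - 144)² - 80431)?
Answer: -1/72150 ≈ -1.3860e-5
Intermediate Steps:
1/((53 - 144)² - 80431) = 1/((-91)² - 80431) = 1/(8281 - 80431) = 1/(-72150) = -1/72150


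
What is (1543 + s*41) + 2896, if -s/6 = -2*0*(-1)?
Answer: 4439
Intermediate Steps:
s = 0 (s = -6*(-2*0)*(-1) = -0*(-1) = -6*0 = 0)
(1543 + s*41) + 2896 = (1543 + 0*41) + 2896 = (1543 + 0) + 2896 = 1543 + 2896 = 4439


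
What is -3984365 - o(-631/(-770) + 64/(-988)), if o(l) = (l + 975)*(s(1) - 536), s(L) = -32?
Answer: -326188814167/95095 ≈ -3.4301e+6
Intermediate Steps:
o(l) = -553800 - 568*l (o(l) = (l + 975)*(-32 - 536) = (975 + l)*(-568) = -553800 - 568*l)
-3984365 - o(-631/(-770) + 64/(-988)) = -3984365 - (-553800 - 568*(-631/(-770) + 64/(-988))) = -3984365 - (-553800 - 568*(-631*(-1/770) + 64*(-1/988))) = -3984365 - (-553800 - 568*(631/770 - 16/247)) = -3984365 - (-553800 - 568*143537/190190) = -3984365 - (-553800 - 40764508/95095) = -3984365 - 1*(-52704375508/95095) = -3984365 + 52704375508/95095 = -326188814167/95095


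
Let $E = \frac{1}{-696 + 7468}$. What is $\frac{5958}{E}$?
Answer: $40347576$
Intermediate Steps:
$E = \frac{1}{6772} \approx 0.00014767$
$\frac{5958}{E} = 5958 \frac{1}{\frac{1}{6772}} = 5958 \cdot 6772 = 40347576$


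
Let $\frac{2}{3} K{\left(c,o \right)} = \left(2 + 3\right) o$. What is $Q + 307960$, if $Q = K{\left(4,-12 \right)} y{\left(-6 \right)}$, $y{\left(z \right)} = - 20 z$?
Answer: $297160$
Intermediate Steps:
$K{\left(c,o \right)} = \frac{15 o}{2}$ ($K{\left(c,o \right)} = \frac{3 \left(2 + 3\right) o}{2} = \frac{3 \cdot 5 o}{2} = \frac{15 o}{2}$)
$Q = -10800$ ($Q = \frac{15}{2} \left(-12\right) \left(\left(-20\right) \left(-6\right)\right) = \left(-90\right) 120 = -10800$)
$Q + 307960 = -10800 + 307960 = 297160$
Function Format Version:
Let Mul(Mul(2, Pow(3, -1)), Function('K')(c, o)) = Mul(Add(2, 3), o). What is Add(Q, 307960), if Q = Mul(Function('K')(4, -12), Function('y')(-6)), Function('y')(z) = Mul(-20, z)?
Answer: 297160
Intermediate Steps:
Function('K')(c, o) = Mul(Rational(15, 2), o) (Function('K')(c, o) = Mul(Rational(3, 2), Mul(Add(2, 3), o)) = Mul(Rational(3, 2), Mul(5, o)) = Mul(Rational(15, 2), o))
Q = -10800 (Q = Mul(Mul(Rational(15, 2), -12), Mul(-20, -6)) = Mul(-90, 120) = -10800)
Add(Q, 307960) = Add(-10800, 307960) = 297160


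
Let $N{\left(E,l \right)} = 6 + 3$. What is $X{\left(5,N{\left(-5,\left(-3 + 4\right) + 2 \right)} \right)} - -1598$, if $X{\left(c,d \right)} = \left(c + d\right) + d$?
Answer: $1621$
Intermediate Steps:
$N{\left(E,l \right)} = 9$
$X{\left(c,d \right)} = c + 2 d$
$X{\left(5,N{\left(-5,\left(-3 + 4\right) + 2 \right)} \right)} - -1598 = \left(5 + 2 \cdot 9\right) - -1598 = \left(5 + 18\right) + 1598 = 23 + 1598 = 1621$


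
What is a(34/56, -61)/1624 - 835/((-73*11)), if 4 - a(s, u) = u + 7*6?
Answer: 1374509/1304072 ≈ 1.0540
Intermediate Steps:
a(s, u) = -38 - u (a(s, u) = 4 - (u + 7*6) = 4 - (u + 42) = 4 - (42 + u) = 4 + (-42 - u) = -38 - u)
a(34/56, -61)/1624 - 835/((-73*11)) = (-38 - 1*(-61))/1624 - 835/((-73*11)) = (-38 + 61)*(1/1624) - 835/(-803) = 23*(1/1624) - 835*(-1/803) = 23/1624 + 835/803 = 1374509/1304072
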